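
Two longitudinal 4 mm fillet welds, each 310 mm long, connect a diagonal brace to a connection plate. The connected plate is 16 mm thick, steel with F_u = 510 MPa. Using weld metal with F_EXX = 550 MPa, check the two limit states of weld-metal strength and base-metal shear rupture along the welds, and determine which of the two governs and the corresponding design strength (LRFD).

φR_n ≈ 434 kN (weld metal governs)

t_e = 0.707 × 4 = 2.828 mm; L = 620 mm.
Weld metal: φR_n = 0.75 × 0.6 × 550 × 2.828 × 620 × 10⁻³ = 434 kN.
Base metal (shear rupture): φR_n = 0.75 × 0.6 × 510 × 16 × 620 × 10⁻³ = 2277 kN.
Governing: weld metal.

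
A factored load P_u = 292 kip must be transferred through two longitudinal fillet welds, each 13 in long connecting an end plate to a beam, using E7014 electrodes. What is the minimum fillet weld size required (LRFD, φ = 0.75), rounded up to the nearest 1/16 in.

E70XX → F_EXX = 70 ksi.
Total weld length L = 26 in.
Required throat t_e = P_u / (φ × 0.6 F_EXX × L) = 292 / (0.75 × 0.6 × 70 × 26) = 0.3565 in.
Required leg w = t_e / 0.707 = 0.5043 in → use 9/16 in.

w = 9/16 in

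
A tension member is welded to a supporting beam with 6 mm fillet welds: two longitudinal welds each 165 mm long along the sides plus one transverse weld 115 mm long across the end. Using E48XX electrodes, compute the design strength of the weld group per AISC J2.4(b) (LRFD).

φR_n ≈ 415 kN

E48XX → F_EXX = 480 MPa.
t_e = 0.707 × 6 = 4.242 mm.
R_nwl = 0.6 × 480 × 4.242 × 330 × 10⁻³ = 403.2 kN (longitudinal, 2 welds).
R_nwt = 0.6 × 480 × 4.242 × 115 × 10⁻³ = 140.5 kN (transverse, base value).
(i) R_nwl + R_nwt = 543.7 kN; (ii) 0.85 R_nwl + 1.5 R_nwt = 553.4 kN.
R_n = max = 553.4 kN [governs: (ii)]; φR_n = 415.1 kN.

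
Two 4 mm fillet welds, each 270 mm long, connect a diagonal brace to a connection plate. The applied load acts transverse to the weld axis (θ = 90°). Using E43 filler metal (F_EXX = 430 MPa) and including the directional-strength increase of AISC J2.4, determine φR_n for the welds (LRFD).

t_e = 0.707 × 4 = 2.828 mm; A_we = 2.828 × 540 = 1527 mm².
Directional factor: 1.0 + 0.5 sin^1.5(90°) = 1.5.
F_nw = 0.6 × 430 × 1.5 = 387 MPa.
φR_n = 0.75 × 387 × 1527 × 10⁻³ = 443.2 kN.

φR_n ≈ 443 kN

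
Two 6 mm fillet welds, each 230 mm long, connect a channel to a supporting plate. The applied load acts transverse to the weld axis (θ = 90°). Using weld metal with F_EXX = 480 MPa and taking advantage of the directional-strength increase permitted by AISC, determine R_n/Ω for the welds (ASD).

t_e = 0.707 × 6 = 4.242 mm; A_we = 4.242 × 460 = 1951 mm².
Directional factor: 1.0 + 0.5 sin^1.5(90°) = 1.5.
F_nw = 0.6 × 480 × 1.5 = 432 MPa.
R_n/Ω = (432 × 1951) / 2.0 × 10⁻³ = 421.5 kN.

R_n/Ω ≈ 421 kN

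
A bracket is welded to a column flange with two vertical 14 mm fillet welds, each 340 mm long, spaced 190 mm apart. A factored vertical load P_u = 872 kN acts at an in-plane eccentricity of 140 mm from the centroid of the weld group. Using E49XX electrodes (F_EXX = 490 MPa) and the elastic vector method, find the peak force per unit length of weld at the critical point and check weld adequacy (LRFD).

Total weld length L_w = 680 mm. Treat welds as unit-width lines.
Polar moment about centroid: J = 2[d³/12 + d(b/2)²] = 2[340³/12 + 340×95²] = 12690000 mm³.
Direct shear f_v = P/L_w = 872×10³ / 680 = 1282 N/mm (vertical).
Torsion M = P·e = 872×10³ × 140 = 122080000 N·mm.
Critical point at (x, y) = (95, 170) from centroid. f_tx = M·y/J = 1636 N/mm; f_ty = M·x/J = 914.1 N/mm.
Resultant f_max = √[f_tx² + (f_v + f_ty)²] = √[1636² + (1282 + 914.1)²] = 2739 N/mm.
Capacity per unit length: φr_n = 0.75 × 0.6 × 490 × (0.707 × 14) = 2183 N/mm.
2739 > 2183 → NOT adequate.

f_max ≈ 2740 N/mm; NOT adequate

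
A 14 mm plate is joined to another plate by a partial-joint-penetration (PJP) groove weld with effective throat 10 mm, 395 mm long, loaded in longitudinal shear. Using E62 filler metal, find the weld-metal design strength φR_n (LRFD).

φR_n ≈ 1100 kN

E62XX → F_EXX = 620 MPa.
Effective throat (given) t_e = 10 mm.
A_we = 10 × 395 = 3950 mm².
F_nw = 0.6 F_EXX = 372 MPa.
φR_n = 0.75 × 372 × 3950 × 10⁻³ = 1102 kN.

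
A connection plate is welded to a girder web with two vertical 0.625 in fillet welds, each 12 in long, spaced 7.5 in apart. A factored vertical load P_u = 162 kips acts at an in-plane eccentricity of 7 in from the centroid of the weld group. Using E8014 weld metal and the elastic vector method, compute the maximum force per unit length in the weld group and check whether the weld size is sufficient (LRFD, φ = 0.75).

E80XX → F_EXX = 80 ksi.
Total weld length L_w = 24 in. Treat welds as unit-width lines.
Polar moment about centroid: J = 2[d³/12 + d(b/2)²] = 2[12³/12 + 12×3.75²] = 625.5 in³.
Direct shear f_v = P/L_w = 162 / 24 = 6.75 kip/in (vertical).
Torsion M = P·e = 162 × 7 = 1134 kip·in.
Critical point at (x, y) = (3.75, 6) from centroid. f_tx = M·y/J = 10.88 kip/in; f_ty = M·x/J = 6.799 kip/in.
Resultant f_max = √[f_tx² + (f_v + f_ty)²] = √[10.88² + (6.75 + 6.799)²] = 17.37 kip/in.
Capacity per unit length: φr_n = 0.75 × 0.6 × 80 × (0.707 × 0.625) = 15.91 kip/in.
17.37 > 15.91 → NOT adequate.

f_max ≈ 17.4 kip/in; NOT adequate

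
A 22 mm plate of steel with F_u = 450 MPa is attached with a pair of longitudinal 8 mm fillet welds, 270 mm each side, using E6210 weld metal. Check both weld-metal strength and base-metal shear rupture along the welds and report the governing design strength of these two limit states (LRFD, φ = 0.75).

φR_n ≈ 852 kN (weld metal governs)

E62XX → F_EXX = 620 MPa.
t_e = 0.707 × 8 = 5.656 mm; L = 540 mm.
Weld metal: φR_n = 0.75 × 0.6 × 620 × 5.656 × 540 × 10⁻³ = 852.1 kN.
Base metal (shear rupture): φR_n = 0.75 × 0.6 × 450 × 22 × 540 × 10⁻³ = 2406 kN.
Governing: weld metal.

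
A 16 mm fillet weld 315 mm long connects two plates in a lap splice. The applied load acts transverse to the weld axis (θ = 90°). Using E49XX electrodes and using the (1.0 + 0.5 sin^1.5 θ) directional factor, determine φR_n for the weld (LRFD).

φR_n ≈ 1180 kN

E49XX → F_EXX = 490 MPa.
t_e = 0.707 × 16 = 11.31 mm; A_we = 11.31 × 315 = 3563 mm².
Directional factor: 1.0 + 0.5 sin^1.5(90°) = 1.5.
F_nw = 0.6 × 490 × 1.5 = 441 MPa.
φR_n = 0.75 × 441 × 3563 × 10⁻³ = 1179 kN.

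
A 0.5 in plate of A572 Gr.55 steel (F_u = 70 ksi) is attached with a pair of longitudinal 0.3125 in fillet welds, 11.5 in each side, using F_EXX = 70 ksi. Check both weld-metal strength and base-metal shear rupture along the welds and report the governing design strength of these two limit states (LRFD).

t_e = 0.707 × 0.3125 = 0.2209 in; L = 23 in.
Weld metal: φR_n = 0.75 × 0.6 × 70 × 0.2209 × 23 = 160.1 kips.
Base metal (shear rupture): φR_n = 0.75 × 0.6 × 70 × 0.5 × 23 = 362.2 kips.
Governing: weld metal.

φR_n ≈ 160 kips (weld metal governs)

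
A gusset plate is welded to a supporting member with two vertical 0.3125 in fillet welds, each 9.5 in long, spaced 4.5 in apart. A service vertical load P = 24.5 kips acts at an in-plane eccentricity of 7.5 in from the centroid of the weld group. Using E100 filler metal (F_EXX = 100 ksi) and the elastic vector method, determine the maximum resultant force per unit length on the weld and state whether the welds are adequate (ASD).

Total weld length L_w = 19 in. Treat welds as unit-width lines.
Polar moment about centroid: J = 2[d³/12 + d(b/2)²] = 2[9.5³/12 + 9.5×2.25²] = 239.1 in³.
Direct shear f_v = P/L_w = 24.5 / 19 = 1.289 kip/in (vertical).
Torsion M = P·e = 24.5 × 7.5 = 183.75 kip·in.
Critical point at (x, y) = (2.25, 4.75) from centroid. f_tx = M·y/J = 3.651 kip/in; f_ty = M·x/J = 1.729 kip/in.
Resultant f_max = √[f_tx² + (f_v + f_ty)²] = √[3.651² + (1.289 + 1.729)²] = 4.737 kip/in.
Capacity per unit length: r_n/Ω = (1/2.0) × 0.6 × 100 × (0.707 × 0.3125) = 6.628 kip/in.
4.737 ≤ 6.628 → adequate.

f_max ≈ 4.74 kip/in; adequate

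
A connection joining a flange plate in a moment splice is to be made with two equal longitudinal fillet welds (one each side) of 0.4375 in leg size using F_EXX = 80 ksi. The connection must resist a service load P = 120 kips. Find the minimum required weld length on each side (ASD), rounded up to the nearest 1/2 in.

Throat t_e = 0.707 × 0.4375 = 0.3093 in.
r_n/Ω = (0.6 × 80 × 0.3093) / 2.0 = 7.423 kip/in.
L_req = P / (r_n/Ω) = 120 / 7.423 = 16.16 in total.
Per side: 16.16 / 2 = 8.082 in.
Round up → use L = 8.5 in on each side.

L = 8.5 in on each side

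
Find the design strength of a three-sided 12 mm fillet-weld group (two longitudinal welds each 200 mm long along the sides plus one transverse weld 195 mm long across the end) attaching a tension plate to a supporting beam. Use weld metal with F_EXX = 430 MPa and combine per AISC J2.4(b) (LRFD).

t_e = 0.707 × 12 = 8.484 mm.
R_nwl = 0.6 × 430 × 8.484 × 400 × 10⁻³ = 875.5 kN (longitudinal, 2 welds).
R_nwt = 0.6 × 430 × 8.484 × 195 × 10⁻³ = 426.8 kN (transverse, base value).
(i) R_nwl + R_nwt = 1302 kN; (ii) 0.85 R_nwl + 1.5 R_nwt = 1384 kN.
R_n = max = 1384 kN [governs: (ii)]; φR_n = 1038 kN.

φR_n ≈ 1040 kN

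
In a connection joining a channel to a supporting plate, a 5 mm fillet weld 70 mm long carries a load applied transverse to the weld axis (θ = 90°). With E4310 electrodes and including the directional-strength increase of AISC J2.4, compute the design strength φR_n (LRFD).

E43XX → F_EXX = 430 MPa.
t_e = 0.707 × 5 = 3.535 mm; A_we = 3.535 × 70 = 247.4 mm².
Directional factor: 1.0 + 0.5 sin^1.5(90°) = 1.5.
F_nw = 0.6 × 430 × 1.5 = 387 MPa.
φR_n = 0.75 × 387 × 247.4 × 10⁻³ = 71.82 kN.

φR_n ≈ 71.8 kN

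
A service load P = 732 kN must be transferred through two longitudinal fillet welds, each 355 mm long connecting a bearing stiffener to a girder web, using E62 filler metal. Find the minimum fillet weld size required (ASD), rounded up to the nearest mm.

E62XX → F_EXX = 620 MPa.
Total weld length L = 710 mm.
Required throat t_e = P × Ω / (0.6 F_EXX × L) = 732 × 2.0 / (0.6 × 620 × 710 × 10⁻³) = 5.543 mm.
Required leg w = t_e / 0.707 = 7.84 mm → use 8 mm.

w = 8 mm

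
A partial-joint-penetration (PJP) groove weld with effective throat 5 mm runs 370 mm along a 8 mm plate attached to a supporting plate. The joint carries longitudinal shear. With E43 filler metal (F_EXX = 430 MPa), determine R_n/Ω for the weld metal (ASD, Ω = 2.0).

Effective throat (given) t_e = 5 mm.
A_we = 5 × 370 = 1850 mm².
F_nw = 0.6 F_EXX = 258 MPa.
R_n/Ω = (258 × 1850) / 2.0 × 10⁻³ = 238.7 kN.

R_n/Ω ≈ 239 kN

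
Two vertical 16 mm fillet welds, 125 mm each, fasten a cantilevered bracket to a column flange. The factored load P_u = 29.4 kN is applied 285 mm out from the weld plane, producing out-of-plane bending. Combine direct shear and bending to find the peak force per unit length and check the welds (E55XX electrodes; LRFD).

E55XX → F_EXX = 550 MPa.
L_w = 2 × 125 = 250 mm; section modulus (unit throat) S = 2 × L²/6 = 5208 mm².
Direct shear f_v = P/L_w = 29.4×10³/250 = 117.6 N/mm.
Moment M = P × e = 29.4×10³ × 285 = 8379000 N·mm; bending f_b = M/S = 1609 N/mm.
f_max = √(f_v² + f_b²) = √(117.6² + 1609²) = 1613 N/mm.
φr_n = 0.75 × 0.6 × 550 × (0.707 × 16) = 2800 N/mm → adequate.

f_max ≈ 1610 N/mm; adequate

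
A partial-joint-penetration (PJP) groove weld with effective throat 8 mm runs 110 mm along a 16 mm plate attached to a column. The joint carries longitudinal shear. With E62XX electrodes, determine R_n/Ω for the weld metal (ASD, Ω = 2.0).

R_n/Ω ≈ 164 kN

E62XX → F_EXX = 620 MPa.
Effective throat (given) t_e = 8 mm.
A_we = 8 × 110 = 880 mm².
F_nw = 0.6 F_EXX = 372 MPa.
R_n/Ω = (372 × 880) / 2.0 × 10⁻³ = 163.7 kN.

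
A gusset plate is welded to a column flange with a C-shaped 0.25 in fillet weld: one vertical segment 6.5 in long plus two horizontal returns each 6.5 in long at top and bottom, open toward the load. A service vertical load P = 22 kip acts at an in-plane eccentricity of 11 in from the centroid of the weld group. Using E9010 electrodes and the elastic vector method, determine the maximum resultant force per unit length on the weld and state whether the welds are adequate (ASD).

E90XX → F_EXX = 90 ksi.
Total weld length L_w = 19.5 in. Treat welds as unit-width lines.
Centroid: x̄ = 2×6.5×3.25 / 19.5 = 2.167 in from the vertical weld.
Polar moment about centroid: J = I_x + I_y = [6.5³/12 + 2×6.5×3.25²] + [6.5×2.167² + 2(6.5³/12 + 6.5×1.083²)] = 251.7 in³.
Direct shear f_v = P/L_w = 22 / 19.5 = 1.128 kip/in (vertical).
Torsion M = P·e = 22 × 11 = 242 kip·in.
Critical point at (x, y) = (4.333, 3.25) from centroid. f_tx = M·y/J = 3.124 kip/in; f_ty = M·x/J = 4.166 kip/in.
Resultant f_max = √[f_tx² + (f_v + f_ty)²] = √[3.124² + (1.128 + 4.166)²] = 6.147 kip/in.
Capacity per unit length: r_n/Ω = (1/2.0) × 0.6 × 90 × (0.707 × 0.25) = 4.772 kip/in.
6.147 > 4.772 → NOT adequate.

f_max ≈ 6.15 kip/in; NOT adequate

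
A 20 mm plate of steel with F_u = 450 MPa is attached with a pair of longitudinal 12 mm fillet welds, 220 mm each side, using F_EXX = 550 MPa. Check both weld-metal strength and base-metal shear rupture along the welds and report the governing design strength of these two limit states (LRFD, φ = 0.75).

t_e = 0.707 × 12 = 8.484 mm; L = 440 mm.
Weld metal: φR_n = 0.75 × 0.6 × 550 × 8.484 × 440 × 10⁻³ = 923.9 kN.
Base metal (shear rupture): φR_n = 0.75 × 0.6 × 450 × 20 × 440 × 10⁻³ = 1782 kN.
Governing: weld metal.

φR_n ≈ 924 kN (weld metal governs)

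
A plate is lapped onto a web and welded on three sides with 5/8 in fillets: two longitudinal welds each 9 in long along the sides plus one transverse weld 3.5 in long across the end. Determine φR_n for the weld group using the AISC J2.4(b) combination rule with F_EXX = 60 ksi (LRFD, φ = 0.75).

φR_n ≈ 257 kip

t_e = 0.707 × 0.625 = 0.4419 in.
R_nwl = 0.6 × 60 × 0.4419 × 18 = 286.3 kip (longitudinal, 2 welds).
R_nwt = 0.6 × 60 × 0.4419 × 3.5 = 55.68 kip (transverse, base value).
(i) R_nwl + R_nwt = 342 kip; (ii) 0.85 R_nwl + 1.5 R_nwt = 326.9 kip.
R_n = max = 342 kip [governs: (i)]; φR_n = 256.5 kip.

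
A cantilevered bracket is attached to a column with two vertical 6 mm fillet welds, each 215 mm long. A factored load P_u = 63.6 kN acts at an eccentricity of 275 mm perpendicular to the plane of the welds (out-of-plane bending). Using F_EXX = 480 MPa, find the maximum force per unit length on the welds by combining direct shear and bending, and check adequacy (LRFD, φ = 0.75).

f_max ≈ 1140 N/mm; NOT adequate

L_w = 2 × 215 = 430 mm; section modulus (unit throat) S = 2 × L²/6 = 15410 mm².
Direct shear f_v = P/L_w = 63.6×10³/430 = 147.9 N/mm.
Moment M = P × e = 63.6×10³ × 275 = 17490000 N·mm; bending f_b = M/S = 1135 N/mm.
f_max = √(f_v² + f_b²) = √(147.9² + 1135²) = 1145 N/mm.
φr_n = 0.75 × 0.6 × 480 × (0.707 × 6) = 916.3 N/mm → NOT adequate.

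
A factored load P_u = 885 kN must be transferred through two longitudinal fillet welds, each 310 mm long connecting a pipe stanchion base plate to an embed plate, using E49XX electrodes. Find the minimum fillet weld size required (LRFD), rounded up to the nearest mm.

w = 10 mm

E49XX → F_EXX = 490 MPa.
Total weld length L = 620 mm.
Required throat t_e = P_u / (φ × 0.6 F_EXX × L) = 885 / (0.75 × 0.6 × 490 × 620 × 10⁻³) = 6.474 mm.
Required leg w = t_e / 0.707 = 9.156 mm → use 10 mm.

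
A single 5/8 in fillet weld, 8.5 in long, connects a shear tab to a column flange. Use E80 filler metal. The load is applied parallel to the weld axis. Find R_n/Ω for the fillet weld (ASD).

R_n/Ω ≈ 90.1 kips

E80XX → F_EXX = 80 ksi.
Effective throat t_e = 0.707 × 0.625 = 0.4419 in.
Total length L = 8.5 in; A_we = 0.4419 × 8.5 = 3.756 in².
F_nw = 0.6 F_EXX = 0.6 × 80 = 48 ksi.
R_n = 48 × 3.756 = 180.3 kips; R_n/Ω = 180.3/2.0 = 90.14 kips.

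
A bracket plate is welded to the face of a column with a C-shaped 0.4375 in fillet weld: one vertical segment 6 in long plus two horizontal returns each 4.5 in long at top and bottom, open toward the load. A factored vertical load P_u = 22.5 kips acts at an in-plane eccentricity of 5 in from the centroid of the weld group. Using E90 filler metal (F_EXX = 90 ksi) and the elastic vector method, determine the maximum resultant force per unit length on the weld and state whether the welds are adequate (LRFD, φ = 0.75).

f_max ≈ 4.89 kip/in; adequate

Total weld length L_w = 15 in. Treat welds as unit-width lines.
Centroid: x̄ = 2×4.5×2.25 / 15 = 1.35 in from the vertical weld.
Polar moment about centroid: J = I_x + I_y = [6³/12 + 2×4.5×3²] + [6×1.35² + 2(4.5³/12 + 4.5×0.9²)] = 132.4 in³.
Direct shear f_v = P/L_w = 22.5 / 15 = 1.5 kip/in (vertical).
Torsion M = P·e = 22.5 × 5 = 112.5 kip·in.
Critical point at (x, y) = (3.15, 3) from centroid. f_tx = M·y/J = 2.549 kip/in; f_ty = M·x/J = 2.676 kip/in.
Resultant f_max = √[f_tx² + (f_v + f_ty)²] = √[2.549² + (1.5 + 2.676)²] = 4.893 kip/in.
Capacity per unit length: φr_n = 0.75 × 0.6 × 90 × (0.707 × 0.4375) = 12.53 kip/in.
4.893 ≤ 12.53 → adequate.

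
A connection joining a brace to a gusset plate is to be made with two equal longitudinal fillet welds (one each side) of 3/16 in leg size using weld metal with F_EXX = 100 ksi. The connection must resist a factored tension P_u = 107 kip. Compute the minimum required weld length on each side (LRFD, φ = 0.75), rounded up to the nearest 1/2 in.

L = 9 in on each side

Throat t_e = 0.707 × 0.1875 = 0.1326 in.
φr_n = 0.75 × 0.6 × 100 × 0.1326 = 5.965 kip/in.
L_req = P_u / φr_n = 107 / 5.965 = 17.94 in total.
Per side: 17.94 / 2 = 8.969 in.
Round up → use L = 9 in on each side.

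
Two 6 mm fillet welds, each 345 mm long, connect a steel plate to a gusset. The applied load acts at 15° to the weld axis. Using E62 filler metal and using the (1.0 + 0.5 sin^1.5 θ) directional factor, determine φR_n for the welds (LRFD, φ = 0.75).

φR_n ≈ 870 kN

E62XX → F_EXX = 620 MPa.
t_e = 0.707 × 6 = 4.242 mm; A_we = 4.242 × 690 = 2927 mm².
Directional factor: 1.0 + 0.5 sin^1.5(15°) = 1.066.
F_nw = 0.6 × 620 × 1.066 = 396.5 MPa.
φR_n = 0.75 × 396.5 × 2927 × 10⁻³ = 870.4 kN.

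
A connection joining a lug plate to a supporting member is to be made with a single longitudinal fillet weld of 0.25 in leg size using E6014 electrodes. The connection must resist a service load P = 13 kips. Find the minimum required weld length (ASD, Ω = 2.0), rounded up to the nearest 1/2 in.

L = 4.5 in

E60XX → F_EXX = 60 ksi.
Throat t_e = 0.707 × 0.25 = 0.1767 in.
r_n/Ω = (0.6 × 60 × 0.1767) / 2.0 = 3.181 kip/in.
L_req = P / (r_n/Ω) = 13 / 3.181 = 4.086 in total.
Round up → use L = 4.5 in.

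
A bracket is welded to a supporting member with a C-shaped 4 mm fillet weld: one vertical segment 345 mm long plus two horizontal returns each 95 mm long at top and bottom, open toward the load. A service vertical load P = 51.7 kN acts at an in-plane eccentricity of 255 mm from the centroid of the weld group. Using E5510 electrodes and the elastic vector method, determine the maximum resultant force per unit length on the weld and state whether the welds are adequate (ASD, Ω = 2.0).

f_max ≈ 315 N/mm; adequate

E55XX → F_EXX = 550 MPa.
Total weld length L_w = 535 mm. Treat welds as unit-width lines.
Centroid: x̄ = 2×95×47.5 / 535 = 16.87 mm from the vertical weld.
Polar moment about centroid: J = I_x + I_y = [345³/12 + 2×95×172.5²] + [345×16.87² + 2(95³/12 + 95×30.63²)] = 9495000 mm³.
Direct shear f_v = P/L_w = 51.7×10³ / 535 = 96.64 N/mm (vertical).
Torsion M = P·e = 51.7×10³ × 255 = 13184000 N·mm.
Critical point at (x, y) = (78.13, 172.5) from centroid. f_tx = M·y/J = 239.5 N/mm; f_ty = M·x/J = 108.5 N/mm.
Resultant f_max = √[f_tx² + (f_v + f_ty)²] = √[239.5² + (96.64 + 108.5)²] = 315.3 N/mm.
Capacity per unit length: r_n/Ω = (1/2.0) × 0.6 × 550 × (0.707 × 4) = 466.6 N/mm.
315.3 ≤ 466.6 → adequate.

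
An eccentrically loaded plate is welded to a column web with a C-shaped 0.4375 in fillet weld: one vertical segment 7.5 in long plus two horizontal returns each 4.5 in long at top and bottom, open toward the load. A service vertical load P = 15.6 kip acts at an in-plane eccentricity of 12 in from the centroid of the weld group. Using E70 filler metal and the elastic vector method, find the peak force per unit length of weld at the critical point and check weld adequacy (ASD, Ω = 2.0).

E70XX → F_EXX = 70 ksi.
Total weld length L_w = 16.5 in. Treat welds as unit-width lines.
Centroid: x̄ = 2×4.5×2.25 / 16.5 = 1.227 in from the vertical weld.
Polar moment about centroid: J = I_x + I_y = [7.5³/12 + 2×4.5×3.75²] + [7.5×1.227² + 2(4.5³/12 + 4.5×1.023²)] = 197.6 in³.
Direct shear f_v = P/L_w = 15.6 / 16.5 = 0.9455 kip/in (vertical).
Torsion M = P·e = 15.6 × 12 = 187.2 kip·in.
Critical point at (x, y) = (3.273, 3.75) from centroid. f_tx = M·y/J = 3.552 kip/in; f_ty = M·x/J = 3.1 kip/in.
Resultant f_max = √[f_tx² + (f_v + f_ty)²] = √[3.552² + (0.9455 + 3.1)²] = 5.384 kip/in.
Capacity per unit length: r_n/Ω = (1/2.0) × 0.6 × 70 × (0.707 × 0.4375) = 6.496 kip/in.
5.384 ≤ 6.496 → adequate.

f_max ≈ 5.38 kip/in; adequate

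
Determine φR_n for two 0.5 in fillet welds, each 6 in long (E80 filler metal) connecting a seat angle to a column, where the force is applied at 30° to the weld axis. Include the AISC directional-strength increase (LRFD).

E80XX → F_EXX = 80 ksi.
t_e = 0.707 × 0.5 = 0.3535 in; A_we = 0.3535 × 12 = 4.242 in².
Directional factor: 1.0 + 0.5 sin^1.5(30°) = 1.177.
F_nw = 0.6 × 80 × 1.177 = 56.49 ksi.
φR_n = 0.75 × 56.49 × 4.242 = 179.7 kips.

φR_n ≈ 180 kips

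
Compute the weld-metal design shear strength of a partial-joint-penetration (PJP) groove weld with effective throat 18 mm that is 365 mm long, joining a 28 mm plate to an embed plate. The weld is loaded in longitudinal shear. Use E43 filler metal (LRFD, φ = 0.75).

φR_n ≈ 1270 kN

E43XX → F_EXX = 430 MPa.
Effective throat (given) t_e = 18 mm.
A_we = 18 × 365 = 6570 mm².
F_nw = 0.6 F_EXX = 258 MPa.
φR_n = 0.75 × 258 × 6570 × 10⁻³ = 1271 kN.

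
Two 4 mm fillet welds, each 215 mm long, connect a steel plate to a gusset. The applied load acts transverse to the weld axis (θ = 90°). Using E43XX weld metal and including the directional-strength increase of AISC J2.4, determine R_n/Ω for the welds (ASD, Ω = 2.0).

E43XX → F_EXX = 430 MPa.
t_e = 0.707 × 4 = 2.828 mm; A_we = 2.828 × 430 = 1216 mm².
Directional factor: 1.0 + 0.5 sin^1.5(90°) = 1.5.
F_nw = 0.6 × 430 × 1.5 = 387 MPa.
R_n/Ω = (387 × 1216) / 2.0 × 10⁻³ = 235.3 kN.

R_n/Ω ≈ 235 kN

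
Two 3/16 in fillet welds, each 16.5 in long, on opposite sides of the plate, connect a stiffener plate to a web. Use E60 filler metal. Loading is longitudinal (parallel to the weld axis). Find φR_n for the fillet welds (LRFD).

E60XX → F_EXX = 60 ksi.
Effective throat t_e = 0.707 × 0.1875 = 0.1326 in.
Total length L = 33 in; A_we = 0.1326 × 33 = 4.375 in².
F_nw = 0.6 F_EXX = 0.6 × 60 = 36 ksi.
φR_n = 0.75 × 36 × 4.375 = 118.1 kips.

φR_n ≈ 118 kips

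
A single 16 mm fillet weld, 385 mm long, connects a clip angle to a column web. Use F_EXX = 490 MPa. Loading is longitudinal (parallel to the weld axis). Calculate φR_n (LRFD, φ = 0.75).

φR_n ≈ 960 kN

Effective throat t_e = 0.707 × 16 = 11.31 mm.
Total length L = 385 mm; A_we = 11.31 × 385 = 4355 mm².
F_nw = 0.6 F_EXX = 0.6 × 490 = 294 MPa.
φR_n = 0.75 × 294 × 4355 × 10⁻³ = 960.3 kN.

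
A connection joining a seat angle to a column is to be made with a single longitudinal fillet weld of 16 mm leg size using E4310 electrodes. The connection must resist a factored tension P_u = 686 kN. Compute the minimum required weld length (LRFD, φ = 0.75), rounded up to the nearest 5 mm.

E43XX → F_EXX = 430 MPa.
Throat t_e = 0.707 × 16 = 11.31 mm.
φr_n = 0.75 × 0.6 × 430 × 11.31 × 10⁻³ = 2.189 kN/mm.
L_req = P_u / φr_n = 686 / 2.189 = 313.4 mm total.
Round up → use L = 315 mm.

L = 315 mm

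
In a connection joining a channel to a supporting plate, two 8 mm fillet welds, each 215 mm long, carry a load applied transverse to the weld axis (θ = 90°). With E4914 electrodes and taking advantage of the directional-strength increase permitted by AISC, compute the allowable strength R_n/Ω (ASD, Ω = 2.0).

R_n/Ω ≈ 536 kN

E49XX → F_EXX = 490 MPa.
t_e = 0.707 × 8 = 5.656 mm; A_we = 5.656 × 430 = 2432 mm².
Directional factor: 1.0 + 0.5 sin^1.5(90°) = 1.5.
F_nw = 0.6 × 490 × 1.5 = 441 MPa.
R_n/Ω = (441 × 2432) / 2.0 × 10⁻³ = 536.3 kN.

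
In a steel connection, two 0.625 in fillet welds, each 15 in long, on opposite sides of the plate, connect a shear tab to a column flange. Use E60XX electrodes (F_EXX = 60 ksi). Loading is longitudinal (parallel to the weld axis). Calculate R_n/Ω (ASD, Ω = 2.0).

R_n/Ω ≈ 239 kips

Effective throat t_e = 0.707 × 0.625 = 0.4419 in.
Total length L = 30 in; A_we = 0.4419 × 30 = 13.26 in².
F_nw = 0.6 F_EXX = 0.6 × 60 = 36 ksi.
R_n = 36 × 13.26 = 477.2 kips; R_n/Ω = 477.2/2.0 = 238.6 kips.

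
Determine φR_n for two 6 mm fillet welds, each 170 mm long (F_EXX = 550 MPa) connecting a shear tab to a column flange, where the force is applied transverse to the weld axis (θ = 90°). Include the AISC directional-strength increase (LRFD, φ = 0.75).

t_e = 0.707 × 6 = 4.242 mm; A_we = 4.242 × 340 = 1442 mm².
Directional factor: 1.0 + 0.5 sin^1.5(90°) = 1.5.
F_nw = 0.6 × 550 × 1.5 = 495 MPa.
φR_n = 0.75 × 495 × 1442 × 10⁻³ = 535.4 kN.

φR_n ≈ 535 kN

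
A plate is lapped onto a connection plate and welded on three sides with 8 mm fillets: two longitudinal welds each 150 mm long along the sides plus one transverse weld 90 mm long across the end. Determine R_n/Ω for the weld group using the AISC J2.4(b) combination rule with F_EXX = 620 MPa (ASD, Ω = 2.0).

R_n/Ω ≈ 410 kN

t_e = 0.707 × 8 = 5.656 mm.
R_nwl = 0.6 × 620 × 5.656 × 300 × 10⁻³ = 631.2 kN (longitudinal, 2 welds).
R_nwt = 0.6 × 620 × 5.656 × 90 × 10⁻³ = 189.4 kN (transverse, base value).
(i) R_nwl + R_nwt = 820.6 kN; (ii) 0.85 R_nwl + 1.5 R_nwt = 820.6 kN.
R_n = max = 820.6 kN [governs: (ii)]; R_n/Ω = 410.3 kN.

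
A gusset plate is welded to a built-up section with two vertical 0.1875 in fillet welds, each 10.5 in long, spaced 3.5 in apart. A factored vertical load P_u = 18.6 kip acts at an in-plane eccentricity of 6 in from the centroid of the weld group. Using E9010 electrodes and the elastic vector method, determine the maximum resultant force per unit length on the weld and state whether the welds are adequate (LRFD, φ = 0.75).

E90XX → F_EXX = 90 ksi.
Total weld length L_w = 21 in. Treat welds as unit-width lines.
Polar moment about centroid: J = 2[d³/12 + d(b/2)²] = 2[10.5³/12 + 10.5×1.75²] = 257.2 in³.
Direct shear f_v = P/L_w = 18.6 / 21 = 0.8857 kip/in (vertical).
Torsion M = P·e = 18.6 × 6 = 111.6 kip·in.
Critical point at (x, y) = (1.75, 5.25) from centroid. f_tx = M·y/J = 2.278 kip/in; f_ty = M·x/J = 0.7592 kip/in.
Resultant f_max = √[f_tx² + (f_v + f_ty)²] = √[2.278² + (0.8857 + 0.7592)²] = 2.809 kip/in.
Capacity per unit length: φr_n = 0.75 × 0.6 × 90 × (0.707 × 0.1875) = 5.369 kip/in.
2.809 ≤ 5.369 → adequate.

f_max ≈ 2.81 kip/in; adequate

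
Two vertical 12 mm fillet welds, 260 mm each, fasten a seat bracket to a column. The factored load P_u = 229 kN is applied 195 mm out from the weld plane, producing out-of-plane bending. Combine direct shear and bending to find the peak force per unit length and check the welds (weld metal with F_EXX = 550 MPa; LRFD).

L_w = 2 × 260 = 520 mm; section modulus (unit throat) S = 2 × L²/6 = 22530 mm².
Direct shear f_v = P/L_w = 229×10³/520 = 440.4 N/mm.
Moment M = P × e = 229×10³ × 195 = 44655000 N·mm; bending f_b = M/S = 1982 N/mm.
f_max = √(f_v² + f_b²) = √(440.4² + 1982²) = 2030 N/mm.
φr_n = 0.75 × 0.6 × 550 × (0.707 × 12) = 2100 N/mm → adequate.

f_max ≈ 2030 N/mm; adequate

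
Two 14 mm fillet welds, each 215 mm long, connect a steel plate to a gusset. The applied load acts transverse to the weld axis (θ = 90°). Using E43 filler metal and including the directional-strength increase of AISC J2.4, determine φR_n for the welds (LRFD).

E43XX → F_EXX = 430 MPa.
t_e = 0.707 × 14 = 9.898 mm; A_we = 9.898 × 430 = 4256 mm².
Directional factor: 1.0 + 0.5 sin^1.5(90°) = 1.5.
F_nw = 0.6 × 430 × 1.5 = 387 MPa.
φR_n = 0.75 × 387 × 4256 × 10⁻³ = 1235 kN.

φR_n ≈ 1240 kN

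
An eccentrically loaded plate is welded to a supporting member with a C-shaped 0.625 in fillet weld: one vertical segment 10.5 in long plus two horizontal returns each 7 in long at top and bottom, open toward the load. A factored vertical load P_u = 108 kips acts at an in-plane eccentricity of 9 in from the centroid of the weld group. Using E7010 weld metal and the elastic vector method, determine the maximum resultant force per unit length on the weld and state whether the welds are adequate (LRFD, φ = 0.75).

E70XX → F_EXX = 70 ksi.
Total weld length L_w = 24.5 in. Treat welds as unit-width lines.
Centroid: x̄ = 2×7×3.5 / 24.5 = 2 in from the vertical weld.
Polar moment about centroid: J = I_x + I_y = [10.5³/12 + 2×7×5.25²] + [10.5×2² + 2(7³/12 + 7×1.5²)] = 613 in³.
Direct shear f_v = P/L_w = 108 / 24.5 = 4.408 kip/in (vertical).
Torsion M = P·e = 108 × 9 = 972 kip·in.
Critical point at (x, y) = (5, 5.25) from centroid. f_tx = M·y/J = 8.324 kip/in; f_ty = M·x/J = 7.928 kip/in.
Resultant f_max = √[f_tx² + (f_v + f_ty)²] = √[8.324² + (4.408 + 7.928)²] = 14.88 kip/in.
Capacity per unit length: φr_n = 0.75 × 0.6 × 70 × (0.707 × 0.625) = 13.92 kip/in.
14.88 > 13.92 → NOT adequate.

f_max ≈ 14.9 kip/in; NOT adequate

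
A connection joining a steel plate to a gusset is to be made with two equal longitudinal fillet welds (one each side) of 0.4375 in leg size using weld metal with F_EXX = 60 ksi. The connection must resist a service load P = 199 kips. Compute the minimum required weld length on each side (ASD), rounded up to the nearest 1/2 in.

Throat t_e = 0.707 × 0.4375 = 0.3093 in.
r_n/Ω = (0.6 × 60 × 0.3093) / 2.0 = 5.568 kip/in.
L_req = P / (r_n/Ω) = 199 / 5.568 = 35.74 in total.
Per side: 35.74 / 2 = 17.87 in.
Round up → use L = 18 in on each side.

L = 18 in on each side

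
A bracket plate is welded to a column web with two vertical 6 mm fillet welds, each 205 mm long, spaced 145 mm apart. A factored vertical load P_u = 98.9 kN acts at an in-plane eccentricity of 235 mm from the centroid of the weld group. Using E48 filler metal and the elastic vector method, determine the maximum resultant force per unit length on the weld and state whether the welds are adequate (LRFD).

E48XX → F_EXX = 480 MPa.
Total weld length L_w = 410 mm. Treat welds as unit-width lines.
Polar moment about centroid: J = 2[d³/12 + d(b/2)²] = 2[205³/12 + 205×72.5²] = 3591000 mm³.
Direct shear f_v = P/L_w = 98.9×10³ / 410 = 241.2 N/mm (vertical).
Torsion M = P·e = 98.9×10³ × 235 = 23242000 N·mm.
Critical point at (x, y) = (72.5, 102.5) from centroid. f_tx = M·y/J = 663.4 N/mm; f_ty = M·x/J = 469.2 N/mm.
Resultant f_max = √[f_tx² + (f_v + f_ty)²] = √[663.4² + (241.2 + 469.2)²] = 972 N/mm.
Capacity per unit length: φr_n = 0.75 × 0.6 × 480 × (0.707 × 6) = 916.3 N/mm.
972 > 916.3 → NOT adequate.

f_max ≈ 972 N/mm; NOT adequate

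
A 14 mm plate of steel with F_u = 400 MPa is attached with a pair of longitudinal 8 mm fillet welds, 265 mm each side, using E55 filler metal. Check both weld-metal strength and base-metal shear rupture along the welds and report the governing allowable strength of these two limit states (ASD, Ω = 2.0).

E55XX → F_EXX = 550 MPa.
t_e = 0.707 × 8 = 5.656 mm; L = 530 mm.
Weld metal: R_n/Ω = (1/2.0) × 0.6 × 550 × 5.656 × 530 × 10⁻³ = 494.6 kN.
Base metal (shear rupture): R_n/Ω = (1/2.0) × 0.6 × 400 × 14 × 530 × 10⁻³ = 890.4 kN.
Governing: weld metal.

R_n/Ω ≈ 495 kN (weld metal governs)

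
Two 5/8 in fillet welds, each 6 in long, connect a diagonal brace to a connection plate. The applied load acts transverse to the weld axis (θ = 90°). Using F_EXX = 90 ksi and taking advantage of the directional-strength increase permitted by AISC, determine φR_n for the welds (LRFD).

t_e = 0.707 × 0.625 = 0.4419 in; A_we = 0.4419 × 12 = 5.302 in².
Directional factor: 1.0 + 0.5 sin^1.5(90°) = 1.5.
F_nw = 0.6 × 90 × 1.5 = 81 ksi.
φR_n = 0.75 × 81 × 5.302 = 322.1 kip.

φR_n ≈ 322 kip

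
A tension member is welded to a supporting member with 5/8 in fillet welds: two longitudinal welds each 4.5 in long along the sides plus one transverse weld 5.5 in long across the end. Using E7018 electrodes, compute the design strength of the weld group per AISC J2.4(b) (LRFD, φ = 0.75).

E70XX → F_EXX = 70 ksi.
t_e = 0.707 × 0.625 = 0.4419 in.
R_nwl = 0.6 × 70 × 0.4419 × 9 = 167 kips (longitudinal, 2 welds).
R_nwt = 0.6 × 70 × 0.4419 × 5.5 = 102.1 kips (transverse, base value).
(i) R_nwl + R_nwt = 269.1 kips; (ii) 0.85 R_nwl + 1.5 R_nwt = 295.1 kips.
R_n = max = 295.1 kips [governs: (ii)]; φR_n = 221.3 kips.

φR_n ≈ 221 kips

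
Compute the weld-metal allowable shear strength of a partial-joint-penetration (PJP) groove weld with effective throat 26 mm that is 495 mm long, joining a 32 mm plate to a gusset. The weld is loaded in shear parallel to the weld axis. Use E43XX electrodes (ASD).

E43XX → F_EXX = 430 MPa.
Effective throat (given) t_e = 26 mm.
A_we = 26 × 495 = 12870 mm².
F_nw = 0.6 F_EXX = 258 MPa.
R_n/Ω = (258 × 12870) / 2.0 × 10⁻³ = 1660 kN.

R_n/Ω ≈ 1660 kN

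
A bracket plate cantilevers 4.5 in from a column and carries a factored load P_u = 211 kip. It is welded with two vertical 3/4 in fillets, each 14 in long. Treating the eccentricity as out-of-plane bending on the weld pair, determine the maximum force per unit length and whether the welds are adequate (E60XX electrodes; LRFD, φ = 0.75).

E60XX → F_EXX = 60 ksi.
L_w = 2 × 14 = 28 in; section modulus (unit throat) S = 2 × L²/6 = 65.33 in².
Direct shear f_v = P/L_w = 211/28 = 7.536 kip/in.
Moment M = P × e = 211 × 4.5 = 949.5 kip·in; bending f_b = M/S = 14.53 kip/in.
f_max = √(f_v² + f_b²) = √(7.536² + 14.53²) = 16.37 kip/in.
φr_n = 0.75 × 0.6 × 60 × (0.707 × 0.75) = 14.32 kip/in → NOT adequate.

f_max ≈ 16.4 kip/in; NOT adequate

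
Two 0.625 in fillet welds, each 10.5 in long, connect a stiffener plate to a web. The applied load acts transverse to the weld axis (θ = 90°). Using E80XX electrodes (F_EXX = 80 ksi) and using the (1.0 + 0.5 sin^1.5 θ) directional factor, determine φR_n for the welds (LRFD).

t_e = 0.707 × 0.625 = 0.4419 in; A_we = 0.4419 × 21 = 9.279 in².
Directional factor: 1.0 + 0.5 sin^1.5(90°) = 1.5.
F_nw = 0.6 × 80 × 1.5 = 72 ksi.
φR_n = 0.75 × 72 × 9.279 = 501.1 kip.

φR_n ≈ 501 kip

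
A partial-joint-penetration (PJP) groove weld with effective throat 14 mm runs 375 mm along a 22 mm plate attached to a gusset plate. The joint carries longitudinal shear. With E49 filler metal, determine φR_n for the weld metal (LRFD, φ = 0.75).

E49XX → F_EXX = 490 MPa.
Effective throat (given) t_e = 14 mm.
A_we = 14 × 375 = 5250 mm².
F_nw = 0.6 F_EXX = 294 MPa.
φR_n = 0.75 × 294 × 5250 × 10⁻³ = 1158 kN.

φR_n ≈ 1160 kN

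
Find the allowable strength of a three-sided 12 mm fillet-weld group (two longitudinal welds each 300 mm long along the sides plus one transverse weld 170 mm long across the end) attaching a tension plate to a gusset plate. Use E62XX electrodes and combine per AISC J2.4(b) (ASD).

E62XX → F_EXX = 620 MPa.
t_e = 0.707 × 12 = 8.484 mm.
R_nwl = 0.6 × 620 × 8.484 × 600 × 10⁻³ = 1894 kN (longitudinal, 2 welds).
R_nwt = 0.6 × 620 × 8.484 × 170 × 10⁻³ = 536.5 kN (transverse, base value).
(i) R_nwl + R_nwt = 2430 kN; (ii) 0.85 R_nwl + 1.5 R_nwt = 2414 kN.
R_n = max = 2430 kN [governs: (i)]; R_n/Ω = 1215 kN.

R_n/Ω ≈ 1220 kN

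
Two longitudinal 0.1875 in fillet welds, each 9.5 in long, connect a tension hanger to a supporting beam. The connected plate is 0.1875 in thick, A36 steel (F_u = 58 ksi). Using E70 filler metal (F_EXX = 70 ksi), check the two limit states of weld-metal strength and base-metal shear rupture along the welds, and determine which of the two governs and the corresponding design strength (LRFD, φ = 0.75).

t_e = 0.707 × 0.1875 = 0.1326 in; L = 19 in.
Weld metal: φR_n = 0.75 × 0.6 × 70 × 0.1326 × 19 = 79.34 kip.
Base metal (shear rupture): φR_n = 0.75 × 0.6 × 58 × 0.1875 × 19 = 92.98 kip.
Governing: weld metal.

φR_n ≈ 79.3 kip (weld metal governs)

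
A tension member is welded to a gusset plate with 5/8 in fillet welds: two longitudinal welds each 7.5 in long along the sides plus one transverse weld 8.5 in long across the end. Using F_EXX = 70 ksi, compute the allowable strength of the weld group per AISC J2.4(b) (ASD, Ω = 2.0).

t_e = 0.707 × 0.625 = 0.4419 in.
R_nwl = 0.6 × 70 × 0.4419 × 15 = 278.4 kip (longitudinal, 2 welds).
R_nwt = 0.6 × 70 × 0.4419 × 8.5 = 157.7 kip (transverse, base value).
(i) R_nwl + R_nwt = 436.1 kip; (ii) 0.85 R_nwl + 1.5 R_nwt = 473.2 kip.
R_n = max = 473.2 kip [governs: (ii)]; R_n/Ω = 236.6 kip.

R_n/Ω ≈ 237 kip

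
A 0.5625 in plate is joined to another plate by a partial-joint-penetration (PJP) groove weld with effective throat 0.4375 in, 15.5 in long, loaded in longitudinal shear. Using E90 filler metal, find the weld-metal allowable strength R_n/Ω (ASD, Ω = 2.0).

E90XX → F_EXX = 90 ksi.
Effective throat (given) t_e = 0.4375 in.
A_we = 0.4375 × 15.5 = 6.781 in².
F_nw = 0.6 F_EXX = 54 ksi.
R_n/Ω = (54 × 6.781) / 2.0 = 183.1 kip.

R_n/Ω ≈ 183 kip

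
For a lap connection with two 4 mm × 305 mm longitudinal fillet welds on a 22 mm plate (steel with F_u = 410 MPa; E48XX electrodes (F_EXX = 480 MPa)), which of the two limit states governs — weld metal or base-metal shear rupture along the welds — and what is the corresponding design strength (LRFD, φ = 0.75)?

t_e = 0.707 × 4 = 2.828 mm; L = 610 mm.
Weld metal: φR_n = 0.75 × 0.6 × 480 × 2.828 × 610 × 10⁻³ = 372.6 kN.
Base metal (shear rupture): φR_n = 0.75 × 0.6 × 410 × 22 × 610 × 10⁻³ = 2476 kN.
Governing: weld metal.

φR_n ≈ 373 kN (weld metal governs)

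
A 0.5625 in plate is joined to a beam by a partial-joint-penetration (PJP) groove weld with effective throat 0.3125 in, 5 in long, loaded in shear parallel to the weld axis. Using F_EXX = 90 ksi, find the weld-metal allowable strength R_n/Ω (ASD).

Effective throat (given) t_e = 0.3125 in.
A_we = 0.3125 × 5 = 1.562 in².
F_nw = 0.6 F_EXX = 54 ksi.
R_n/Ω = (54 × 1.562) / 2.0 = 42.19 kips.

R_n/Ω ≈ 42.2 kips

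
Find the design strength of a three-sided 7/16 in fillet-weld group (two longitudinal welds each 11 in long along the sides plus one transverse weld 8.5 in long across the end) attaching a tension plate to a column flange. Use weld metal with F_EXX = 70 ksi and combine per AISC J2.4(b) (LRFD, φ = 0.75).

t_e = 0.707 × 0.4375 = 0.3093 in.
R_nwl = 0.6 × 70 × 0.3093 × 22 = 285.8 kips (longitudinal, 2 welds).
R_nwt = 0.6 × 70 × 0.3093 × 8.5 = 110.4 kips (transverse, base value).
(i) R_nwl + R_nwt = 396.2 kips; (ii) 0.85 R_nwl + 1.5 R_nwt = 408.6 kips.
R_n = max = 408.6 kips [governs: (ii)]; φR_n = 306.4 kips.

φR_n ≈ 306 kips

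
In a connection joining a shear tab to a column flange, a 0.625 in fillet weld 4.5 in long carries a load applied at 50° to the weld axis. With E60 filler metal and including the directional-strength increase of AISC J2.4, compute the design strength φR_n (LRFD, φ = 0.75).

E60XX → F_EXX = 60 ksi.
t_e = 0.707 × 0.625 = 0.4419 in; A_we = 0.4419 × 4.5 = 1.988 in².
Directional factor: 1.0 + 0.5 sin^1.5(50°) = 1.335.
F_nw = 0.6 × 60 × 1.335 = 48.07 ksi.
φR_n = 0.75 × 48.07 × 1.988 = 71.69 kip.

φR_n ≈ 71.7 kip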